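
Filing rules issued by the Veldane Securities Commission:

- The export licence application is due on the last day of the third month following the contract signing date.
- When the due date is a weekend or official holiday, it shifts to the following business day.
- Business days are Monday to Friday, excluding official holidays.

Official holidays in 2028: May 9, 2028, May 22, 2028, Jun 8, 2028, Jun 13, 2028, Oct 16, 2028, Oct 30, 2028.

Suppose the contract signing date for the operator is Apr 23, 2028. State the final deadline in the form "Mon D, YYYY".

Jul 31, 2028

3 months after Apr 23, 2028 is July 2028; that month ends on Jul 31, 2028.
Jul 31, 2028 (Monday) is already a business day.
Final deadline: Jul 31, 2028.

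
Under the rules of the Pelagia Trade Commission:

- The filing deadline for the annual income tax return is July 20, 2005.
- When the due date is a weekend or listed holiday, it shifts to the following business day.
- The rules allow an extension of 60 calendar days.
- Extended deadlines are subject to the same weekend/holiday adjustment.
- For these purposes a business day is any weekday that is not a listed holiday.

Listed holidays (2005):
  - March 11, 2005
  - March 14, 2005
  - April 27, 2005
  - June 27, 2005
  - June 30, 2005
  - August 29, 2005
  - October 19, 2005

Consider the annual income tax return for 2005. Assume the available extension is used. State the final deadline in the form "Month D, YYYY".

September 19, 2005

The stated deadline is July 20, 2005.
July 20, 2005 falls on a Wednesday, which is a business day, so no adjustment is needed.
Applying the 60-calendar-day extension: July 20, 2005 + 60 days = September 18, 2005.
September 18, 2005 is a Sunday, so it moves to the next business day, September 19, 2005 (Monday).
Final deadline: September 19, 2005.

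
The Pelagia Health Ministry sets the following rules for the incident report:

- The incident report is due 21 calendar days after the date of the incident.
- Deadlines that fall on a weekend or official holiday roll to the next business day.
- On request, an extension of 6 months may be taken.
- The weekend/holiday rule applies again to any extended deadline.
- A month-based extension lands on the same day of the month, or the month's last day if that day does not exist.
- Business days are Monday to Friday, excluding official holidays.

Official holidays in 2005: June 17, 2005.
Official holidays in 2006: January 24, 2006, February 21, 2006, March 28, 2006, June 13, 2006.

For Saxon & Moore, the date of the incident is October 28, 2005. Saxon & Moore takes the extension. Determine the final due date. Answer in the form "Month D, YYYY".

May 18, 2006

21 calendar days after October 28, 2005 is November 18, 2005.
Since November 18, 2005 is a Friday and not a holiday, the date is unchanged.
Add 6 months to November 18, 2005: May 18, 2006.
May 18, 2006 falls on a Thursday, which is a business day, so no adjustment is needed.
Deadline: May 18, 2006.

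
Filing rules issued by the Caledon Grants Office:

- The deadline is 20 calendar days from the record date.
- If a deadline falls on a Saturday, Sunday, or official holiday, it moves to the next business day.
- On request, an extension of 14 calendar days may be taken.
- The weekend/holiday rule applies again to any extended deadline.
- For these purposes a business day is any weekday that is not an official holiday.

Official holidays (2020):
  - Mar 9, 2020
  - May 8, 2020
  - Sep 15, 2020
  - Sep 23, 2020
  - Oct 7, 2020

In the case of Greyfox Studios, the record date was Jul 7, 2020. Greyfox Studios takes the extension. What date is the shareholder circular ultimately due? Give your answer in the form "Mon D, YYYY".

Aug 10, 2020

From Jul 7, 2020, 20 calendar days later is Jul 27, 2020.
Jul 27, 2020 is a Monday and not a listed holiday, so it stands.
Add the 14 calendar-day extension to Jul 27, 2020: Aug 10, 2020.
Aug 10, 2020 (Monday) is already a business day.
Deadline: Aug 10, 2020.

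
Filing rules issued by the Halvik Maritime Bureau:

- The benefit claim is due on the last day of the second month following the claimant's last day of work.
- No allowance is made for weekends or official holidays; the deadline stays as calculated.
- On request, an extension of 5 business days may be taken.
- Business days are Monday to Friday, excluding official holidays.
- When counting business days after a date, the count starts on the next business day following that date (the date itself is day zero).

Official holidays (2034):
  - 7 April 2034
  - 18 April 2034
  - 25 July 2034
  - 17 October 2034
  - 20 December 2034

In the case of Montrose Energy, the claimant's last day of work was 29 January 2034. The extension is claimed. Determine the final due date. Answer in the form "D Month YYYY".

10 April 2034

The second month after 29 January 2034 is March 2034, whose last day is 31 March 2034.
No adjustment is made for weekends or holidays, so 31 March 2034 stands.
Counting 5 further business days from 31 March 2034 reaches 10 April 2034.
10 April 2034 is a Monday; no weekend or holiday adjustment applies.
Final deadline: 10 April 2034.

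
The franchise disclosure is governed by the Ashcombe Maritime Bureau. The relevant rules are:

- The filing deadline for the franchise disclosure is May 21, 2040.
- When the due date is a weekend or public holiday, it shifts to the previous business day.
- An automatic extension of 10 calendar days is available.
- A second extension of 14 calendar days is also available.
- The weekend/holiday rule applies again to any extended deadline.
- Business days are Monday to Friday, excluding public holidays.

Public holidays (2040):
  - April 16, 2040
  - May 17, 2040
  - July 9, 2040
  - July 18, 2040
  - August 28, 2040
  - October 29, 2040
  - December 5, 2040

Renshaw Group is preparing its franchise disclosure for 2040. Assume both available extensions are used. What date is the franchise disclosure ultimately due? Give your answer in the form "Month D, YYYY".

June 14, 2040

Start from the fixed due date, May 21, 2040.
May 21, 2040 falls on a Monday, which is a business day, so no adjustment is needed.
With the 10-day extension, May 21, 2040 becomes May 31, 2040.
Since May 31, 2040 is a Thursday and not a holiday, the date is unchanged.
Applying the 14-calendar-day extension: May 31, 2040 + 14 days = June 14, 2040.
June 14, 2040 is a Thursday and not a listed holiday, so it stands.
Deadline: June 14, 2040.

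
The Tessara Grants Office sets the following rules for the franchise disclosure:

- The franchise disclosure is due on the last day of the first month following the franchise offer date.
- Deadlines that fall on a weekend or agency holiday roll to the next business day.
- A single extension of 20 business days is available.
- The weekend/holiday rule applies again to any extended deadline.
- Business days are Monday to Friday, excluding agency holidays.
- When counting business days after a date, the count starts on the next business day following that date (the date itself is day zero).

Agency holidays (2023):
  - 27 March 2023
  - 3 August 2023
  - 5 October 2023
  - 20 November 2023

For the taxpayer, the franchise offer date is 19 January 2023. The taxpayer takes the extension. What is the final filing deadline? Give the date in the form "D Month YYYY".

1 month after 19 January 2023 is February 2023; that month ends on 28 February 2023.
28 February 2023 falls on a Tuesday, which is a business day, so no adjustment is needed.
Counting 20 further business days from 28 February 2023 reaches 29 March 2023.
29 March 2023 (Wednesday) is already a business day.
Deadline: 29 March 2023.

29 March 2023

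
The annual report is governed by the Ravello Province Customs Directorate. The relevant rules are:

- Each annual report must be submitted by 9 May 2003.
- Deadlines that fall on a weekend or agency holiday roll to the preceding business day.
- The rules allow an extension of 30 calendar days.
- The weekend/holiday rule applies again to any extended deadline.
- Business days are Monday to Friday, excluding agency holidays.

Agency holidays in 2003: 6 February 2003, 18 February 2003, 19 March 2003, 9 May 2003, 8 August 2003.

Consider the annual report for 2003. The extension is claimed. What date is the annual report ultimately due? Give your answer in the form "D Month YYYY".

6 June 2003

Start from the fixed due date, 9 May 2003.
9 May 2003 falls on a listed holiday. Rolling to the preceding business day gives 8 May 2003, a Thursday.
Applying the 30-calendar-day extension: 8 May 2003 + 30 days = 7 June 2003.
7 June 2003 is a Saturday, so it moves to the preceding business day, 6 June 2003 (Friday).
The final due date is 6 June 2003.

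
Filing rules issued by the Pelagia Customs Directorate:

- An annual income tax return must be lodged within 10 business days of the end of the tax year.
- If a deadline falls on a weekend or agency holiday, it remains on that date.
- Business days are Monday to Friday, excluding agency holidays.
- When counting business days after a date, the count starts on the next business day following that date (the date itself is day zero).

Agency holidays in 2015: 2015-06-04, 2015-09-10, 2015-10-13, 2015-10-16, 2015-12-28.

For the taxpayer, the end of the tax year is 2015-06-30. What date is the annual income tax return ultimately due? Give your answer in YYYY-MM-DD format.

2015-07-14

10 business days after 2015-06-30, excluding weekends and holidays, is 2015-07-14.
No adjustment is made for weekends or holidays, so 2015-07-14 stands.
So the filing is due 2015-07-14.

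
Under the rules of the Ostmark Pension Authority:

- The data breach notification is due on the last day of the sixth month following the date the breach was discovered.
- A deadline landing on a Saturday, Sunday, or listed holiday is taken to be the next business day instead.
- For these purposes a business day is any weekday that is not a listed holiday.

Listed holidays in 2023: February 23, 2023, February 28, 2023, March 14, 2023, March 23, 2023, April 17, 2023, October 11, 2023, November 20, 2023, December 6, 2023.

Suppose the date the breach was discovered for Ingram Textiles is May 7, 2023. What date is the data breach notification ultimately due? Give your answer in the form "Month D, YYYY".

The sixth month after May 7, 2023 is November 2023, whose last day is November 30, 2023.
November 30, 2023 (Thursday) is already a business day.
Deadline: November 30, 2023.

November 30, 2023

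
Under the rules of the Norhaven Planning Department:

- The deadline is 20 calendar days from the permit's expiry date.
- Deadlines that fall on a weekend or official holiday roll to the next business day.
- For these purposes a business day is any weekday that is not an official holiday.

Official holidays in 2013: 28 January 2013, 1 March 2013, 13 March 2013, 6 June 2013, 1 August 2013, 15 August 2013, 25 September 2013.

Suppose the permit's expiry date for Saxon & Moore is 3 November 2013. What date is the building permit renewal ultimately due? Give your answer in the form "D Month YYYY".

20 calendar days after 3 November 2013 is 23 November 2013.
Because 23 November 2013 is a Saturday, the deadline becomes 25 November 2013 (Monday).
The final due date is 25 November 2013.

25 November 2013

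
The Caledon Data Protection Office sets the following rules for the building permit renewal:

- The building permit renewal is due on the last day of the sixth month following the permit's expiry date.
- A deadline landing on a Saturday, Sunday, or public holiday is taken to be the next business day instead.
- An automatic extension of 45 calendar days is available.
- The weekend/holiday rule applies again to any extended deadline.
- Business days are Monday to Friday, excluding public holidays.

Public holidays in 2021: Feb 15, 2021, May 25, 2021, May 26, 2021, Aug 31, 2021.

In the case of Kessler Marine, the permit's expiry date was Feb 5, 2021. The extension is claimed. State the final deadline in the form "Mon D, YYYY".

6 months after Feb 5, 2021 falls in August 2021; the last day of that month is Aug 31, 2021.
Aug 31, 2021 is a listed holiday; the next business day is Sep 1, 2021 (Wednesday).
The 45-calendar-day extension moves the deadline from Sep 1, 2021 to Oct 16, 2021.
Because Oct 16, 2021 is a Saturday, the deadline becomes Oct 18, 2021 (Monday).
Deadline: Oct 18, 2021.

Oct 18, 2021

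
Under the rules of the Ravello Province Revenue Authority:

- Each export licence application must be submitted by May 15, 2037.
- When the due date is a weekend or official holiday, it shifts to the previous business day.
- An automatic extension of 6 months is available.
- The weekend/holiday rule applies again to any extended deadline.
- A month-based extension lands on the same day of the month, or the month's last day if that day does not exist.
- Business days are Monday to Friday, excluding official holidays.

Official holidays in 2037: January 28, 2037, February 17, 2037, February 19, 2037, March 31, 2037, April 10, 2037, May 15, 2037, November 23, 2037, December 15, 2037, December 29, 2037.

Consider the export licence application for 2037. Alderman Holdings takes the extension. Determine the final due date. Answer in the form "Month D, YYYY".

The stated deadline is May 15, 2037.
May 15, 2037 is a listed holiday; the preceding business day is May 14, 2037 (Thursday).
Add 6 months to May 14, 2037: November 14, 2037.
Because November 14, 2037 is a Saturday, the deadline becomes November 13, 2037 (Friday).
The final due date is November 13, 2037.

November 13, 2037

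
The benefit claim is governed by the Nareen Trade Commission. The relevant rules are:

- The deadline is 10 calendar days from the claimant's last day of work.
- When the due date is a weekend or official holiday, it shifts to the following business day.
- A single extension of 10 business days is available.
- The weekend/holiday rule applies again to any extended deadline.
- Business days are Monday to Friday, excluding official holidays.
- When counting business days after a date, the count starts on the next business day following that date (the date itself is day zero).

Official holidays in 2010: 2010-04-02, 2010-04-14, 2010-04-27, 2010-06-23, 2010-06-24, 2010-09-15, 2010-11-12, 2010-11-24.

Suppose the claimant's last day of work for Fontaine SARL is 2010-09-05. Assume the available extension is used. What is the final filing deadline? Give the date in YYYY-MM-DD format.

2010-09-30

From 2010-09-05, 10 calendar days later is 2010-09-15.
Because 2010-09-15 is a listed holiday, the deadline becomes 2010-09-16 (Thursday).
Applying the 10-business-day extension: 10 business days after 2010-09-16 is 2010-09-30.
2010-09-30 (Thursday) is already a business day.
Deadline: 2010-09-30.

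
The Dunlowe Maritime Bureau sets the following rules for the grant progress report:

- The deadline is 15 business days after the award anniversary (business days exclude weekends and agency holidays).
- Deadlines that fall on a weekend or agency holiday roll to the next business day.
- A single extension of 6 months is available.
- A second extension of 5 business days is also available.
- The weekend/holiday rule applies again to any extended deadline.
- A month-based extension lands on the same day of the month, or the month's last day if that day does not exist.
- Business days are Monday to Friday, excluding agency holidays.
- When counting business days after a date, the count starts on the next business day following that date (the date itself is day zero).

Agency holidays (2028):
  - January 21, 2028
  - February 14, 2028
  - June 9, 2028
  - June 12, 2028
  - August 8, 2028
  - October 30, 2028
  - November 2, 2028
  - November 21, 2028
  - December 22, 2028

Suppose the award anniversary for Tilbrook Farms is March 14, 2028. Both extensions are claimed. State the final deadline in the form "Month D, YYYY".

Counting 15 business days after March 14, 2028 (skipping weekends and listed holidays) reaches April 4, 2028.
April 4, 2028 falls on a Tuesday, which is a business day, so no adjustment is needed.
Add 6 months to April 4, 2028: October 4, 2028.
October 4, 2028 (Wednesday) is already a business day.
Applying the 5-business-day extension: 5 business days after October 4, 2028 is October 11, 2028.
Since October 11, 2028 is a Wednesday and not a holiday, the date is unchanged.
Final deadline: October 11, 2028.

October 11, 2028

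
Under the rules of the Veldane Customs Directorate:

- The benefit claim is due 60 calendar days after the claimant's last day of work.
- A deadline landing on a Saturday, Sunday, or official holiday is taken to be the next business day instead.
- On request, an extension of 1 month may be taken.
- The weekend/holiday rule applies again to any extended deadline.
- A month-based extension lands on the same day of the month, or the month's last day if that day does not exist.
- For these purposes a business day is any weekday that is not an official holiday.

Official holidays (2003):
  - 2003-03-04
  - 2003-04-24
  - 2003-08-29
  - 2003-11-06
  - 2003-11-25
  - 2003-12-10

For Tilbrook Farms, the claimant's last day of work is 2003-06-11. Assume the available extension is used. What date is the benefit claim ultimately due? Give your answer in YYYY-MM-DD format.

60 calendar days after 2003-06-11 is 2003-08-10.
2003-08-10 is a Sunday; the next business day is 2003-08-11 (Monday).
Applying the 1 month extension: 1 month after 2003-08-11 is 2003-09-11.
2003-09-11 is a Thursday and not a listed holiday, so it stands.
So the filing is due 2003-09-11.

2003-09-11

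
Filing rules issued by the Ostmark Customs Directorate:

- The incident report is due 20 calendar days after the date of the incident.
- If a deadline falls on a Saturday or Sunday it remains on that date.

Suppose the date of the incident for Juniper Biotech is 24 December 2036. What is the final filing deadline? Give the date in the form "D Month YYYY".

20 calendar days after 24 December 2036 is 13 January 2037.
13 January 2037 is a Tuesday; no weekend or holiday adjustment applies.
The final due date is 13 January 2037.

13 January 2037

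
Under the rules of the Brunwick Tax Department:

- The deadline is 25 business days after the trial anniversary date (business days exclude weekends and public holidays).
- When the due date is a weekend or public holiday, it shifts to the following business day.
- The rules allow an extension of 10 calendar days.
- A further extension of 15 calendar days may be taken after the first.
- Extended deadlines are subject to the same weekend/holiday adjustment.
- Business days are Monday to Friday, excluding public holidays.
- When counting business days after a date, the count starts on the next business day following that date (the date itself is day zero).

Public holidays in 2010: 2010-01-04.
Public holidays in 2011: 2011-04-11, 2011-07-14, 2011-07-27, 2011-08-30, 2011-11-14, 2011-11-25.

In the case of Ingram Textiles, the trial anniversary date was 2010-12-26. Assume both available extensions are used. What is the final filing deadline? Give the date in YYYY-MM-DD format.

Counting 25 business days after 2010-12-26 (skipping weekends and listed holidays) reaches 2011-01-28.
Since 2011-01-28 is a Friday and not a holiday, the date is unchanged.
The 10-calendar-day extension moves the deadline from 2011-01-28 to 2011-02-07.
2011-02-07 (Monday) is already a business day.
Applying the 15-calendar-day extension: 2011-02-07 + 15 days = 2011-02-22.
2011-02-22 falls on a Tuesday, which is a business day, so no adjustment is needed.
The final due date is 2011-02-22.

2011-02-22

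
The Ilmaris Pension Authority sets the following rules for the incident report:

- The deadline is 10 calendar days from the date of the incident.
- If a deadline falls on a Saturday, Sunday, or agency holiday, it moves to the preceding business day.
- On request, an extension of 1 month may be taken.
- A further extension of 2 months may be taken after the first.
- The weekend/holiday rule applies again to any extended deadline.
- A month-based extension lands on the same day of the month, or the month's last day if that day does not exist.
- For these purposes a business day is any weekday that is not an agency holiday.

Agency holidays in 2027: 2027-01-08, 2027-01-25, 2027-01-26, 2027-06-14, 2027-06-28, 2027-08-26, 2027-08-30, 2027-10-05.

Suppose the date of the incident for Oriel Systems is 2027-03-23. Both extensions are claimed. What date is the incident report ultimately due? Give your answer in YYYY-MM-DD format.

From 2027-03-23, 10 calendar days later is 2027-04-02.
2027-04-02 falls on a Friday, which is a business day, so no adjustment is needed.
Applying the 1 month extension: 1 month after 2027-04-02 is 2027-05-02.
2027-05-02 falls on a Sunday. Rolling to the preceding business day gives 2027-04-30, a Friday.
Add 2 months to 2027-04-30: 2027-06-30.
2027-06-30 falls on a Wednesday, which is a business day, so no adjustment is needed.
Deadline: 2027-06-30.

2027-06-30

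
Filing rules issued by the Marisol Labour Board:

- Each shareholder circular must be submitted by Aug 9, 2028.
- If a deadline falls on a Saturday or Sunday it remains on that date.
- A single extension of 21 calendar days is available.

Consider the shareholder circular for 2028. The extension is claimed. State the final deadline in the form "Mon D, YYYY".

Aug 30, 2028

The statutory due date is Aug 9, 2028.
Aug 9, 2028 falls on a Wednesday. The rules make no weekend/holiday allowance, so it remains Aug 9, 2028.
Add the 21 calendar-day extension to Aug 9, 2028: Aug 30, 2028.
Aug 30, 2028 falls on a Wednesday. The rules make no weekend/holiday allowance, so it remains Aug 30, 2028.
So the filing is due Aug 30, 2028.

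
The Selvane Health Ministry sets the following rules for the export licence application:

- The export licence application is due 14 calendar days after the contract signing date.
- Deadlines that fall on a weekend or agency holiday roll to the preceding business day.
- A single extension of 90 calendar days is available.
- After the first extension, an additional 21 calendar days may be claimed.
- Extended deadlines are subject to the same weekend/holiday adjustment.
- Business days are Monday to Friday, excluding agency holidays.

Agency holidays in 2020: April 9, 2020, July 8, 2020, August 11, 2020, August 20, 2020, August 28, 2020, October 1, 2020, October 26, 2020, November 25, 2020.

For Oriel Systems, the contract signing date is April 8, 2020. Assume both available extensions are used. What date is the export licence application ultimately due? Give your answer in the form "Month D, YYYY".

From April 8, 2020, 14 calendar days later is April 22, 2020.
April 22, 2020 is a Wednesday and not a listed holiday, so it stands.
Applying the 90-calendar-day extension: April 22, 2020 + 90 days = July 21, 2020.
July 21, 2020 (Tuesday) is already a business day.
With the 21-day extension, July 21, 2020 becomes August 11, 2020.
August 11, 2020 falls on a listed holiday. Rolling to the preceding business day gives August 10, 2020, a Monday.
Deadline: August 10, 2020.

August 10, 2020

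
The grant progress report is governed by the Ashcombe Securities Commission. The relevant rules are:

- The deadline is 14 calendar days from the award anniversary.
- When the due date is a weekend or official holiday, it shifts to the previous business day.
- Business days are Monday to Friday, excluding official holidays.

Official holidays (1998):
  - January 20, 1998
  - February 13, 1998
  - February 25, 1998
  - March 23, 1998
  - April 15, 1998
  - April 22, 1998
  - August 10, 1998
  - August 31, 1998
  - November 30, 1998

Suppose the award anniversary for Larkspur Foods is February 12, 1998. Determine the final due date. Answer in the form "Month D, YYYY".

Trigger date February 12, 1998 + 14 calendar days = February 26, 1998.
February 26, 1998 is a Thursday and not a listed holiday, so it stands.
Deadline: February 26, 1998.

February 26, 1998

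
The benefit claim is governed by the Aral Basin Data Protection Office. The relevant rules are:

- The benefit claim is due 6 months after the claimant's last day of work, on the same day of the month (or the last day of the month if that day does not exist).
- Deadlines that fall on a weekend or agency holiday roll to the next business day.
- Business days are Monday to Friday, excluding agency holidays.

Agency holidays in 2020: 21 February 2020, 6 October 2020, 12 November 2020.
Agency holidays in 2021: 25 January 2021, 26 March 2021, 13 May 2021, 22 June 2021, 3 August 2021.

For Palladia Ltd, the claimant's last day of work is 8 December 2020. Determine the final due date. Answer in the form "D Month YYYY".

6 months from 8 December 2020 is 8 June 2021.
Since 8 June 2021 is a Tuesday and not a holiday, the date is unchanged.
Final deadline: 8 June 2021.

8 June 2021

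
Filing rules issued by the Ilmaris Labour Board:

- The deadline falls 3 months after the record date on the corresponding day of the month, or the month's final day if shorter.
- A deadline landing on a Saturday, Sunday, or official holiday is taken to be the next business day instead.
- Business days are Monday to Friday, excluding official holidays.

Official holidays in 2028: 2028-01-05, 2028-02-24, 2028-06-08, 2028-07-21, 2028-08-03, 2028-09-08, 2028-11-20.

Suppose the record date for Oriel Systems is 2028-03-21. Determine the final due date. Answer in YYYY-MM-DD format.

2028-06-21

3 months from 2028-03-21 is 2028-06-21.
2028-06-21 (Wednesday) is already a business day.
The final due date is 2028-06-21.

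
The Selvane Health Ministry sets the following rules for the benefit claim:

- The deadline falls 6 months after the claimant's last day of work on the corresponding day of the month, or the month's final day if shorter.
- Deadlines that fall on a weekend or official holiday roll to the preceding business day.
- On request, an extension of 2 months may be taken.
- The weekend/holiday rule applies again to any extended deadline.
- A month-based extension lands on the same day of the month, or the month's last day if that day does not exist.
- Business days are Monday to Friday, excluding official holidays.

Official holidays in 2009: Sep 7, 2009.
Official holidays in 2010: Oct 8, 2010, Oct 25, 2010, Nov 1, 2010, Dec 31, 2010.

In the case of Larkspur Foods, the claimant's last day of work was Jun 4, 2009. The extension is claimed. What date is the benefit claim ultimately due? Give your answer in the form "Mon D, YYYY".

Feb 4, 2010

6 months from Jun 4, 2009 is Dec 4, 2009.
Since Dec 4, 2009 is a Friday and not a holiday, the date is unchanged.
Add 2 months to Dec 4, 2009: Feb 4, 2010.
Feb 4, 2010 falls on a Thursday, which is a business day, so no adjustment is needed.
Deadline: Feb 4, 2010.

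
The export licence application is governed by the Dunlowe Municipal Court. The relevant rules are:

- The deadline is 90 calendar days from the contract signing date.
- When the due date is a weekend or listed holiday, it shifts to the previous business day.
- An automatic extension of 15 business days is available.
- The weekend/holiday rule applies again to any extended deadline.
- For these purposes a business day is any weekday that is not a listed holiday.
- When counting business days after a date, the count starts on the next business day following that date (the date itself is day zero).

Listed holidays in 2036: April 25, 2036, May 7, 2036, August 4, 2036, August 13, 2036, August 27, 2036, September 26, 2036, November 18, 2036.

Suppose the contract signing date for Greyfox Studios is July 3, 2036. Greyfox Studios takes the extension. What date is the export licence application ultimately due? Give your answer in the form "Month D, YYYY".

Adding 90 calendar days to July 3, 2036 gives October 1, 2036.
October 1, 2036 is a Wednesday and not a listed holiday, so it stands.
Applying the 15-business-day extension: 15 business days after October 1, 2036 is October 22, 2036.
October 22, 2036 is a Wednesday and not a listed holiday, so it stands.
Final deadline: October 22, 2036.

October 22, 2036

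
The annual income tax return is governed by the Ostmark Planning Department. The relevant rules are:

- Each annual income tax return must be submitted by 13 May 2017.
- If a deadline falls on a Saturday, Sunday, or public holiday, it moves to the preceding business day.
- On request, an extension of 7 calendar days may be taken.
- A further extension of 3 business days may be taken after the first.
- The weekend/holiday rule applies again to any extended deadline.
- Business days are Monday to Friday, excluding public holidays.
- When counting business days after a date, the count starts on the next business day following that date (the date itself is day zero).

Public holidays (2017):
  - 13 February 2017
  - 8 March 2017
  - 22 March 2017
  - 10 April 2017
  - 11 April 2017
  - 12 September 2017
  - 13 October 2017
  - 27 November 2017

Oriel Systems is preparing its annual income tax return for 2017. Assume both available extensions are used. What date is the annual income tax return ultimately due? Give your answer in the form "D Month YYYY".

24 May 2017

The stated deadline is 13 May 2017.
13 May 2017 is a Saturday, so it moves to the preceding business day, 12 May 2017 (Friday).
The 7-calendar-day extension moves the deadline from 12 May 2017 to 19 May 2017.
19 May 2017 is a Friday and not a listed holiday, so it stands.
The 3-business-day extension runs from 19 May 2017 to 24 May 2017.
Since 24 May 2017 is a Wednesday and not a holiday, the date is unchanged.
Final deadline: 24 May 2017.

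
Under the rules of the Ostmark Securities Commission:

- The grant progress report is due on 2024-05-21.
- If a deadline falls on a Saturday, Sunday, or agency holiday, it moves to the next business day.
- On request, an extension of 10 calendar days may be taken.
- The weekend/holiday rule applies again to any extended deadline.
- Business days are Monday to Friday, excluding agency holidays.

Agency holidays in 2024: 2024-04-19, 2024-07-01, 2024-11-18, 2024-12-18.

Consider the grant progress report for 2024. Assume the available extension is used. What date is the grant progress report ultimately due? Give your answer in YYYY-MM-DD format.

2024-05-31

The statutory due date is 2024-05-21.
2024-05-21 falls on a Tuesday, which is a business day, so no adjustment is needed.
The 10-calendar-day extension moves the deadline from 2024-05-21 to 2024-05-31.
Since 2024-05-31 is a Friday and not a holiday, the date is unchanged.
Final deadline: 2024-05-31.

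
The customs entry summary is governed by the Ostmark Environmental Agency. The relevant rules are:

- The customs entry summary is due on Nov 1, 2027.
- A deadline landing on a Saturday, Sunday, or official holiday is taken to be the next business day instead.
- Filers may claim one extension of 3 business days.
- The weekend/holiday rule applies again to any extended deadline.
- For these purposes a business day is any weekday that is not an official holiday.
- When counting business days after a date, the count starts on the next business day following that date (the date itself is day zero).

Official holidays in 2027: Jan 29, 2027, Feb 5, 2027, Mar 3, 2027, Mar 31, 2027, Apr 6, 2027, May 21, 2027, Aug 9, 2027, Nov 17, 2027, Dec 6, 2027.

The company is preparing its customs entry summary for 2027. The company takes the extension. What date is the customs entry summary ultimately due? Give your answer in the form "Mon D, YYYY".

The stated deadline is Nov 1, 2027.
Nov 1, 2027 falls on a Monday, which is a business day, so no adjustment is needed.
The 3-business-day extension runs from Nov 1, 2027 to Nov 4, 2027.
Nov 4, 2027 (Thursday) is already a business day.
The final due date is Nov 4, 2027.

Nov 4, 2027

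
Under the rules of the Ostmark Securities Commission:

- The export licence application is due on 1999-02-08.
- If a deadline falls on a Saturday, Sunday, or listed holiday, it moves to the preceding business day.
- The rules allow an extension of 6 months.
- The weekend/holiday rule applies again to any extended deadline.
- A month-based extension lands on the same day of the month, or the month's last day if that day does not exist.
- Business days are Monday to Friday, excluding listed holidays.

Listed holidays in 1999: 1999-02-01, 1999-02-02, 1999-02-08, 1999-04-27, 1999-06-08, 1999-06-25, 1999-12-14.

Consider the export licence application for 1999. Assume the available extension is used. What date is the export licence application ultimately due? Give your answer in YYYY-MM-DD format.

1999-08-05

Start from the fixed due date, 1999-02-08.
1999-02-08 is a listed holiday, so it moves to the preceding business day, 1999-02-05 (Friday).
Applying the 6 months extension: 6 months after 1999-02-05 is 1999-08-05.
1999-08-05 (Thursday) is already a business day.
Final deadline: 1999-08-05.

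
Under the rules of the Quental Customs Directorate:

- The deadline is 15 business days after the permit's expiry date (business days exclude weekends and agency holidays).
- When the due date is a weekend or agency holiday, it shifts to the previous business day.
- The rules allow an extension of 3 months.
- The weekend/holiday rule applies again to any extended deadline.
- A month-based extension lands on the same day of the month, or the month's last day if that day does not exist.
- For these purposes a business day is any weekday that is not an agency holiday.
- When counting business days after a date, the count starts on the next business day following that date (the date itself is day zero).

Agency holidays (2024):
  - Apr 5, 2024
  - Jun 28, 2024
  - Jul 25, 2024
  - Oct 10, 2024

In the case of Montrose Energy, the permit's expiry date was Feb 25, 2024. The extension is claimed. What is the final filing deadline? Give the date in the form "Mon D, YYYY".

Starting the day after Feb 25, 2024 and counting 15 business days lands on Mar 15, 2024.
Mar 15, 2024 (Friday) is already a business day.
The 3 months extension carries Mar 15, 2024 to Jun 15, 2024.
Jun 15, 2024 falls on a Saturday. Rolling to the preceding business day gives Jun 14, 2024, a Friday.
Deadline: Jun 14, 2024.

Jun 14, 2024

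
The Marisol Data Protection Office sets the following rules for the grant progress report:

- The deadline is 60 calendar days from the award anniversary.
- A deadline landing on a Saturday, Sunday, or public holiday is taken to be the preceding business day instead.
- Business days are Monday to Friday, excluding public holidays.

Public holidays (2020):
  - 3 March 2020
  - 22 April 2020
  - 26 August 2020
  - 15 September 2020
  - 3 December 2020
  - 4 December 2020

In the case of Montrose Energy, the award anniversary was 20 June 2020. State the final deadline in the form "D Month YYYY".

19 August 2020

Adding 60 calendar days to 20 June 2020 gives 19 August 2020.
19 August 2020 (Wednesday) is already a business day.
So the filing is due 19 August 2020.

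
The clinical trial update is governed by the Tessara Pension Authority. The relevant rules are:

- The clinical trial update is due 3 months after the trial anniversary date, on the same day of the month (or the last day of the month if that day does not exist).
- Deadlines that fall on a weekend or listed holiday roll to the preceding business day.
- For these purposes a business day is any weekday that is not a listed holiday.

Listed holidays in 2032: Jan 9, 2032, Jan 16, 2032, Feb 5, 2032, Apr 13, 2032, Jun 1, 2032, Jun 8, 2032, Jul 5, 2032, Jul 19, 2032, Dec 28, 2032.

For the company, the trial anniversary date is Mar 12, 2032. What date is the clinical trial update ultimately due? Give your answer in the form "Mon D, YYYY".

Moving 3 months forward from Mar 12, 2032 on the corresponding day gives Jun 12, 2032.
Jun 12, 2032 falls on a Saturday. Rolling to the preceding business day gives Jun 11, 2032, a Friday.
Deadline: Jun 11, 2032.

Jun 11, 2032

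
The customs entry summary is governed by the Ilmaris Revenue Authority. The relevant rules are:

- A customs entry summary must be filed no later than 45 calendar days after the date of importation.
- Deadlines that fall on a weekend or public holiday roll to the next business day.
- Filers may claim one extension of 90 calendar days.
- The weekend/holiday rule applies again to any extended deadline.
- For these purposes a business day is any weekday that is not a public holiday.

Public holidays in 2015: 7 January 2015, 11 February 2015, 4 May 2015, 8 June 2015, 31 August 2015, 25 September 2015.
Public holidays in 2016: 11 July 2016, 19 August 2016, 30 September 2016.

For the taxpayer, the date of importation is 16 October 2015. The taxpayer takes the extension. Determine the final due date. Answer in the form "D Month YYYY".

Adding 45 calendar days to 16 October 2015 gives 30 November 2015.
30 November 2015 (Monday) is already a business day.
The 90-calendar-day extension moves the deadline from 30 November 2015 to 28 February 2016.
Because 28 February 2016 is a Sunday, the deadline becomes 29 February 2016 (Monday).
Final deadline: 29 February 2016.

29 February 2016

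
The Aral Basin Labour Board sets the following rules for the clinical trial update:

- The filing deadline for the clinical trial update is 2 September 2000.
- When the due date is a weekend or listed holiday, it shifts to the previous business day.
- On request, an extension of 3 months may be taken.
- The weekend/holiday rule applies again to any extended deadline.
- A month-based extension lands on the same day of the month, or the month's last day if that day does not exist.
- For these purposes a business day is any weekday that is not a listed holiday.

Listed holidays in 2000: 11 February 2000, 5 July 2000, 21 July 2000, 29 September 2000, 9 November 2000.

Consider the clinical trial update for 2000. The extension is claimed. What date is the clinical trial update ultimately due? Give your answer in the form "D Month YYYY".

1 December 2000

The statutory due date is 2 September 2000.
2 September 2000 is a Saturday, so it moves to the preceding business day, 1 September 2000 (Friday).
The 3 months extension carries 1 September 2000 to 1 December 2000.
1 December 2000 (Friday) is already a business day.
Deadline: 1 December 2000.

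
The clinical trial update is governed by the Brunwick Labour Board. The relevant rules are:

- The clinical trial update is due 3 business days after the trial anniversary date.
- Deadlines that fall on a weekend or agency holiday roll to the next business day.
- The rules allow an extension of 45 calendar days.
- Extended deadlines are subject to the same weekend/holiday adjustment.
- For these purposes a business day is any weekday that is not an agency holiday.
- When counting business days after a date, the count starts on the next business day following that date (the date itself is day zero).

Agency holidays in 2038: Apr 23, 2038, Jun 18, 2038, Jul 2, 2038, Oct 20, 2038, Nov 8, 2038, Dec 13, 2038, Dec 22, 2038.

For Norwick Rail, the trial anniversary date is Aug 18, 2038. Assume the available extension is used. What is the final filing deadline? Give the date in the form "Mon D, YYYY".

Oct 7, 2038

Counting 3 business days after Aug 18, 2038 (skipping weekends and listed holidays) reaches Aug 23, 2038.
Aug 23, 2038 (Monday) is already a business day.
The 45-calendar-day extension moves the deadline from Aug 23, 2038 to Oct 7, 2038.
Since Oct 7, 2038 is a Thursday and not a holiday, the date is unchanged.
Final deadline: Oct 7, 2038.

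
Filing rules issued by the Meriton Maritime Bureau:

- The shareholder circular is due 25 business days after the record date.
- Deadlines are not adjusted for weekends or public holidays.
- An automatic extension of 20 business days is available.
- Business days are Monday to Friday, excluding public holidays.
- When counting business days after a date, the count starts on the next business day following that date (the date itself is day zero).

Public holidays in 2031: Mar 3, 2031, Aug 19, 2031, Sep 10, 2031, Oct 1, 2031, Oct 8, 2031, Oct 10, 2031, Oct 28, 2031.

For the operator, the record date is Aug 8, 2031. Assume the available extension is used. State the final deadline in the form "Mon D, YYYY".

25 business days after Aug 8, 2031, excluding weekends and holidays, is Sep 16, 2031.
No adjustment is made for weekends or holidays, so Sep 16, 2031 stands.
Applying the 20-business-day extension: 20 business days after Sep 16, 2031 is Oct 17, 2031.
Oct 17, 2031 is a Friday; no weekend or holiday adjustment applies.
So the filing is due Oct 17, 2031.

Oct 17, 2031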